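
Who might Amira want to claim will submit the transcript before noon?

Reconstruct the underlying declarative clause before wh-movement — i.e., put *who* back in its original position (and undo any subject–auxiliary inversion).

'who' functions as the subject of the clause embedded under 'claim'. It moves to the left edge, and the trace sits right after 'claim':
Who might Amira want to claim ___ will submit the transcript before noon?

Amira might want to claim who will submit the transcript before noon.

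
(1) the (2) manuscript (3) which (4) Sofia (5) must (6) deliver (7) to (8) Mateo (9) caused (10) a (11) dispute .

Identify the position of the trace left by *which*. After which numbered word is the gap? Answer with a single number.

'which' functions as the direct object of 'deliver'. Wh-movement fronts it, leaving a gap right after 'deliver':
The manuscript which Sofia must deliver ___ to Mateo caused a dispute.
'deliver' is word 6.

6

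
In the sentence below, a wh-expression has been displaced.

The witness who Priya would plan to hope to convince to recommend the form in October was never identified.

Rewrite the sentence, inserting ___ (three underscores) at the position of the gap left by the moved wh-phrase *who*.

'who' is the direct object of 'convince'. The gap is right after 'convince'.

The witness who Priya would plan to hope to convince ___ to recommend the form in October was never identified.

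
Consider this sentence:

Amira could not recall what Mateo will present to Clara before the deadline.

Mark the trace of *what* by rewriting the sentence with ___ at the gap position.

Amira could not recall what Mateo will present ___ to Clara before the deadline.

Pre-movement form: Mateo will present what to Clara before the deadline.
The filler 'what' is interpreted as the direct object of 'present'. The gap is right after 'present'.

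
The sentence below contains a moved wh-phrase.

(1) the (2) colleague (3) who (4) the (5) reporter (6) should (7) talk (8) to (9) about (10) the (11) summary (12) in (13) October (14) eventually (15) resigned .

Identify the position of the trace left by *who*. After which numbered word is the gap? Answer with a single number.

The filler 'who' is interpreted as the object of the preposition 'to'. Fronting leaves a gap immediately after 'to':
The colleague who the reporter should talk to ___ about the summary in October eventually resigned.
'to' is word 8.

8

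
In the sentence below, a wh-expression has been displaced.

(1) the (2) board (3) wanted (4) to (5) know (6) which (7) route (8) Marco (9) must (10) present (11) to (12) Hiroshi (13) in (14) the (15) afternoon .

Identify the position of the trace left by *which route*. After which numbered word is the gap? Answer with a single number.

Before movement: Marco must present which route to Hiroshi in the afternoon.
The filler 'which route' is interpreted as the direct object of 'present'. It moves to the left edge, and the trace sits right after 'present':
The board wanted to know which route Marco must present ___ to Hiroshi in the afternoon.
'present' is word 10.

10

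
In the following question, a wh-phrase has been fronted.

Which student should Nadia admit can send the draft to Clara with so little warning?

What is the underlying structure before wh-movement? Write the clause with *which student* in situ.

'which student' is the subject of the clause embedded under 'admit'. Wh-movement fronts it, leaving a gap right after 'admit':
Which student should Nadia admit ___ can send the draft to Clara with so little warning?

Nadia should admit which student can send the draft to Clara with so little warning.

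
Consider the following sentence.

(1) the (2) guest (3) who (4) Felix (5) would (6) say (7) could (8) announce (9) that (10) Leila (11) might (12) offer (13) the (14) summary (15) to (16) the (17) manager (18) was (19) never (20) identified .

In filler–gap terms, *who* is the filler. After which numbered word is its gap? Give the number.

6

'who' functions as the subject of the clause embedded under 'say'. It moves to the left edge, and the trace sits right after 'say':
The guest who Felix would say ___ could announce that Leila might offer the summary to the manager was never identified.
'say' is word 6.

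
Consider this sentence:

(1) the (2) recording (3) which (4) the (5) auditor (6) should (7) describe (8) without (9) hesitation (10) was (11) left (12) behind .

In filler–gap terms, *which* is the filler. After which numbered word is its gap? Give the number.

7

'which' functions as the direct object of 'describe'. Fronting leaves a gap immediately after 'describe':
The recording which the auditor should describe ___ without hesitation was left behind.
'describe' is word 7.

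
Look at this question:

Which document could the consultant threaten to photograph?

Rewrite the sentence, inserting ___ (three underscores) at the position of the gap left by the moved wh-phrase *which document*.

Pre-movement form: The consultant could threaten to photograph which document.
The filler 'which document' is interpreted as the direct object of 'photograph'. The gap is right after 'photograph'.

Which document could the consultant threaten to photograph ___?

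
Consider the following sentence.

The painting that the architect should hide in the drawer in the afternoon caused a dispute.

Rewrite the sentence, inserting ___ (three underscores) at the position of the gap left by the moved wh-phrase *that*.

The painting that the architect should hide ___ in the drawer in the afternoon caused a dispute.

'that' is the direct object of 'hide'. The gap is right after 'hide'.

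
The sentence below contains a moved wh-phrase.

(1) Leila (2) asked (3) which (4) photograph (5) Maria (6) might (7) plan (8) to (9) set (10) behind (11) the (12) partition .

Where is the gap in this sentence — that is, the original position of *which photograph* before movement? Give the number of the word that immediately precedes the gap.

Before movement: Maria might plan to set which photograph behind the partition.
'which photograph' is the direct object of 'set'. Fronting leaves a gap immediately after 'set':
Leila asked which photograph Maria might plan to set ___ behind the partition.
'set' is word 9.

9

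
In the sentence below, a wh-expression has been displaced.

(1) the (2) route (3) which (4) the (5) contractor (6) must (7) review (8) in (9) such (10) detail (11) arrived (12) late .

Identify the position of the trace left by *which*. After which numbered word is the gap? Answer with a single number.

'which' functions as the direct object of 'review'. It moves to the left edge, and the trace sits right after 'review':
The route which the contractor must review ___ in such detail arrived late.
'review' is word 7.

7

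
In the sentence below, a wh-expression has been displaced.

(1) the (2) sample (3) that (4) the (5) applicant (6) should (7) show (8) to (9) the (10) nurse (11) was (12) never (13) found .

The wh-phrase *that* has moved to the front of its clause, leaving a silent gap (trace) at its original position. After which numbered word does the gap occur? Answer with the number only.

'that' functions as the direct object of 'show'. Fronting leaves a gap immediately after 'show':
The sample that the applicant should show ___ to the nurse was never found.
'show' is word 7.

7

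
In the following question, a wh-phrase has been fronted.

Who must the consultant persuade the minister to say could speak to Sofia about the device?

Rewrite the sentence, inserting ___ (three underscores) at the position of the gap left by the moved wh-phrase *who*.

Who must the consultant persuade the minister to say ___ could speak to Sofia about the device?

Underlying clause: The consultant must persuade the minister to say who could speak to Sofia about the device.
'who' functions as the subject of the clause embedded under 'say'. The gap is right after 'say'.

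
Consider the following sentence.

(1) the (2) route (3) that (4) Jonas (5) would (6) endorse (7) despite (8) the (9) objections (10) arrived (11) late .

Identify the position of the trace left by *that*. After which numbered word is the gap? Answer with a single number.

6

'that' functions as the direct object of 'endorse'. Wh-movement fronts it, leaving a gap right after 'endorse':
The route that Jonas would endorse ___ despite the objections arrived late.
'endorse' is word 6.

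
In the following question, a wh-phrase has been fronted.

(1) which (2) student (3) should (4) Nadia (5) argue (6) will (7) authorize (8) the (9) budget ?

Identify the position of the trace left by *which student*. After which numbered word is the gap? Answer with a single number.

Underlying clause: Nadia should argue which student will authorize the budget.
'which student' functions as the subject of the clause embedded under 'argue'. It moves to the left edge, and the trace sits right after 'argue':
Which student should Nadia argue ___ will authorize the budget?
'argue' is word 5.

5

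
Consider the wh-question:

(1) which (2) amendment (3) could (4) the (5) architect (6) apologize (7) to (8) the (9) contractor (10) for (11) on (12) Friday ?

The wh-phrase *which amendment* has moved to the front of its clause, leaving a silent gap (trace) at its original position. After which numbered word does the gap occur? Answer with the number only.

Pre-movement form: The architect could apologize to the contractor for which amendment on Friday.
The filler 'which amendment' is interpreted as the object of the preposition 'for'. It moves to the left edge, and the trace sits right after 'for':
Which amendment could the architect apologize to the contractor for ___ on Friday?
'for' is word 10.

10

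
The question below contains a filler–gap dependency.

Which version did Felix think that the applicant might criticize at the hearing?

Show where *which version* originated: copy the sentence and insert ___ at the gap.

Before movement: Felix did think that the applicant might criticize which version at the hearing.
'which version' is the direct object of 'criticize'. The gap is right after 'criticize'.

Which version did Felix think that the applicant might criticize ___ at the hearing?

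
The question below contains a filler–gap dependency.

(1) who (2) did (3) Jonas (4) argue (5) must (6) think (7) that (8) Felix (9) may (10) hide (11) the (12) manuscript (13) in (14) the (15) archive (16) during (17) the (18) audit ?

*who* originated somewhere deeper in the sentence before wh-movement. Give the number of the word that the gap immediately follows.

Pre-movement form: Jonas did argue who must think that Felix may hide the manuscript in the archive during the audit.
The filler 'who' is interpreted as the subject of the clause embedded under 'argue'. It moves to the left edge, and the trace sits right after 'argue':
Who did Jonas argue ___ must think that Felix may hide the manuscript in the archive during the audit?
'argue' is word 4.

4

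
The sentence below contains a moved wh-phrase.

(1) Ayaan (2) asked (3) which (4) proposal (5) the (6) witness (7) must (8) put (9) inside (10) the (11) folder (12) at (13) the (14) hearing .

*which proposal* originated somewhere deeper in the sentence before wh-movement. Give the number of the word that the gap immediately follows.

8

Before movement: The witness must put which proposal inside the folder at the hearing.
'which proposal' functions as the direct object of 'put'. Wh-movement fronts it, leaving a gap right after 'put':
Ayaan asked which proposal the witness must put ___ inside the folder at the hearing.
'put' is word 8.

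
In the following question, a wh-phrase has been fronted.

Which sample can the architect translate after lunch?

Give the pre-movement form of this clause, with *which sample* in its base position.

The architect can translate which sample after lunch.

'which sample' functions as the direct object of 'translate'. Fronting leaves a gap immediately after 'translate':
Which sample can the architect translate ___ after lunch?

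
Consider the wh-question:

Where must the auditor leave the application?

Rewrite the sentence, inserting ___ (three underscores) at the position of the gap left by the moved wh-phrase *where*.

Before movement: The auditor must leave the application where.
'where' functions as the locative complement of 'leave'. The gap is right after 'application'.

Where must the auditor leave the application ___?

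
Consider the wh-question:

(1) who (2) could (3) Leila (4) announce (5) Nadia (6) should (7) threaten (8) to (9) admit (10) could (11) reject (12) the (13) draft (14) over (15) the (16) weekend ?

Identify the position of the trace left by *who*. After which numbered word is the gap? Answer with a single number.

9

Pre-movement form: Leila could announce Nadia should threaten to admit who could reject the draft over the weekend.
'who' functions as the subject of the clause embedded under 'admit'. Wh-movement fronts it, leaving a gap right after 'admit':
Who could Leila announce Nadia should threaten to admit ___ could reject the draft over the weekend?
'admit' is word 9.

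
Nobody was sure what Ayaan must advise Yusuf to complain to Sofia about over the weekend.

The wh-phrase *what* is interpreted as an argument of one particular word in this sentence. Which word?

about

In situ: Ayaan must advise Yusuf to complain to Sofia about what over the weekend.
'what' functions as the object of the preposition 'about'. Fronting leaves a gap immediately after 'about':
Nobody was sure what Ayaan must advise Yusuf to complain to Sofia about ___ over the weekend.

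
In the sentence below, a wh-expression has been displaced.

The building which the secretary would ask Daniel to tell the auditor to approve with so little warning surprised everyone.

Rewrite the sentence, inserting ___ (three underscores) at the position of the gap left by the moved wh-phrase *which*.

The filler 'which' is interpreted as the direct object of 'approve'. The gap is right after 'approve'.

The building which the secretary would ask Daniel to tell the auditor to approve ___ with so little warning surprised everyone.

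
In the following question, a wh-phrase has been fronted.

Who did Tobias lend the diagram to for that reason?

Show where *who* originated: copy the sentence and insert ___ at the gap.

Who did Tobias lend the diagram to ___ for that reason?

Pre-movement form: Tobias did lend the diagram to who for that reason.
The filler 'who' is interpreted as the object of the preposition 'to' (recipient of 'lend'). The gap is right after 'to'.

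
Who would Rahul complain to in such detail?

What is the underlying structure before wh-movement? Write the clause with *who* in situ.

Rahul would complain to who in such detail.

The filler 'who' is interpreted as the object of the preposition 'to'. Fronting leaves a gap immediately after 'to':
Who would Rahul complain to ___ in such detail?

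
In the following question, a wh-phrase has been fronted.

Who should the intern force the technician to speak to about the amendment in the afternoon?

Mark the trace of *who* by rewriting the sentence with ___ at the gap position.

Underlying clause: The intern should force the technician to speak to who about the amendment in the afternoon.
The filler 'who' is interpreted as the object of the preposition 'to'. The gap is right after 'to'.

Who should the intern force the technician to speak to ___ about the amendment in the afternoon?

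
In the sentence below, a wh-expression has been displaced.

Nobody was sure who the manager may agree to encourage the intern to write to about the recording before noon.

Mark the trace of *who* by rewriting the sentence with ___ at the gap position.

In situ: The manager may agree to encourage the intern to write to who about the recording before noon.
'who' is the object of the preposition 'to'. The gap is right after 'to'.

Nobody was sure who the manager may agree to encourage the intern to write to ___ about the recording before noon.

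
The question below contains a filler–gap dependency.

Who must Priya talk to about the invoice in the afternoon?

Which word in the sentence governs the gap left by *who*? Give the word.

Underlying clause: Priya must talk to who about the invoice in the afternoon.
'who' functions as the object of the preposition 'to'. It moves to the left edge, and the trace sits right after 'to':
Who must Priya talk to ___ about the invoice in the afternoon?

to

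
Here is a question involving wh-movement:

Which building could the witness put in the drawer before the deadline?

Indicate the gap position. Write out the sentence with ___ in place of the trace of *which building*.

In situ: The witness could put which building in the drawer before the deadline.
'which building' functions as the direct object of 'put'. The gap is right after 'put'.

Which building could the witness put ___ in the drawer before the deadline?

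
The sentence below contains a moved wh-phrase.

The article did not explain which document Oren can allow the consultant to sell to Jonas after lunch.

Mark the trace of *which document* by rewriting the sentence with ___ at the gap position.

The article did not explain which document Oren can allow the consultant to sell ___ to Jonas after lunch.

Pre-movement form: Oren can allow the consultant to sell which document to Jonas after lunch.
'which document' is the direct object of 'sell'. The gap is right after 'sell'.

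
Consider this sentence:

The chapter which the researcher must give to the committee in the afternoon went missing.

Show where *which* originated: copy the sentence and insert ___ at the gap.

'which' functions as the direct object of 'give'. The gap is right after 'give'.

The chapter which the researcher must give ___ to the committee in the afternoon went missing.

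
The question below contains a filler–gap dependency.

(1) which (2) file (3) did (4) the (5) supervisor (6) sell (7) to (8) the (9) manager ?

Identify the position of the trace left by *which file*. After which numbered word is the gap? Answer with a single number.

6

Pre-movement form: The supervisor did sell which file to the manager.
'which file' functions as the direct object of 'sell'. Fronting leaves a gap immediately after 'sell':
Which file did the supervisor sell ___ to the manager?
'sell' is word 6.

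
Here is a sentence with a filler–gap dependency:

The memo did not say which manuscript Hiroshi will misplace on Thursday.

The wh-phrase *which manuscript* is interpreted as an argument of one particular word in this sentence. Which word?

misplace

In situ: Hiroshi will misplace which manuscript on Thursday.
'which manuscript' is the direct object of 'misplace'. Wh-movement fronts it, leaving a gap right after 'misplace':
The memo did not say which manuscript Hiroshi will misplace ___ on Thursday.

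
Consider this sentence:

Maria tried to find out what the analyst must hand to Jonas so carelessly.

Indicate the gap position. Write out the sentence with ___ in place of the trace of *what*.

Before movement: The analyst must hand what to Jonas so carelessly.
'what' functions as the direct object of 'hand'. The gap is right after 'hand'.

Maria tried to find out what the analyst must hand ___ to Jonas so carelessly.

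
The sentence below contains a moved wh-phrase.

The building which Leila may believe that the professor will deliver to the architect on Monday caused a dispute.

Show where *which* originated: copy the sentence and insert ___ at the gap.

The filler 'which' is interpreted as the direct object of 'deliver'. The gap is right after 'deliver'.

The building which Leila may believe that the professor will deliver ___ to the architect on Monday caused a dispute.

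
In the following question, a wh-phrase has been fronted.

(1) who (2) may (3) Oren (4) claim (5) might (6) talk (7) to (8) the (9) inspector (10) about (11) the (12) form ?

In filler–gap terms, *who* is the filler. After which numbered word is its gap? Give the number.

4

Underlying clause: Oren may claim who might talk to the inspector about the form.
'who' is the subject of the clause embedded under 'claim'. Fronting leaves a gap immediately after 'claim':
Who may Oren claim ___ might talk to the inspector about the form?
'claim' is word 4.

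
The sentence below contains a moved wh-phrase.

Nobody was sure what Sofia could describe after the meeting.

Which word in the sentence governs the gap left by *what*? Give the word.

Underlying clause: Sofia could describe what after the meeting.
'what' functions as the direct object of 'describe'. Wh-movement fronts it, leaving a gap right after 'describe':
Nobody was sure what Sofia could describe ___ after the meeting.

describe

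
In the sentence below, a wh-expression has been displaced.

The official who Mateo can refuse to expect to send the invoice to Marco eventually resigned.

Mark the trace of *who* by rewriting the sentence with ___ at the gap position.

'who' functions as the direct object of 'expect'. The gap is right after 'expect'.

The official who Mateo can refuse to expect ___ to send the invoice to Marco eventually resigned.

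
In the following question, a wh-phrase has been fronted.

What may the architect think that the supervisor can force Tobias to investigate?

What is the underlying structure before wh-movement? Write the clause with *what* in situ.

The architect may think that the supervisor can force Tobias to investigate what.

'what' is the direct object of 'investigate'. Fronting leaves a gap immediately after 'investigate':
What may the architect think that the supervisor can force Tobias to investigate ___?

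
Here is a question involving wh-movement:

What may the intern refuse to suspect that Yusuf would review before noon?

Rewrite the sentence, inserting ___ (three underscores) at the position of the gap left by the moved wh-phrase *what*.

What may the intern refuse to suspect that Yusuf would review ___ before noon?

Underlying clause: The intern may refuse to suspect that Yusuf would review what before noon.
'what' functions as the direct object of 'review'. The gap is right after 'review'.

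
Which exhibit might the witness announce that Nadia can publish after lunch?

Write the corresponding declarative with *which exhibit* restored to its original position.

'which exhibit' is the direct object of 'publish'. It moves to the left edge, and the trace sits right after 'publish':
Which exhibit might the witness announce that Nadia can publish ___ after lunch?

The witness might announce that Nadia can publish which exhibit after lunch.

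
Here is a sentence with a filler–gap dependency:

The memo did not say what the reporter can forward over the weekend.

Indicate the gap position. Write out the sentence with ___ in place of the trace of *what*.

Before movement: The reporter can forward what over the weekend.
'what' functions as the direct object of 'forward'. The gap is right after 'forward'.

The memo did not say what the reporter can forward ___ over the weekend.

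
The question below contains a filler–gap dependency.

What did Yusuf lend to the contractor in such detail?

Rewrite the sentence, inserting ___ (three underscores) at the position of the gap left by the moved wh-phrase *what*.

Underlying clause: Yusuf did lend what to the contractor in such detail.
The filler 'what' is interpreted as the direct object of 'lend'. The gap is right after 'lend'.

What did Yusuf lend ___ to the contractor in such detail?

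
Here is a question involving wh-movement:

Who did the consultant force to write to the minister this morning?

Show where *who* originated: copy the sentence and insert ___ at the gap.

Underlying clause: The consultant did force who to write to the minister this morning.
'who' is the direct object of 'force'. The gap is right after 'force'.

Who did the consultant force ___ to write to the minister this morning?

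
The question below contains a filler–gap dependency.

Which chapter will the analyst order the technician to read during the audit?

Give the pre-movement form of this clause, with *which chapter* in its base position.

'which chapter' functions as the direct object of 'read'. Fronting leaves a gap immediately after 'read':
Which chapter will the analyst order the technician to read ___ during the audit?

The analyst will order the technician to read which chapter during the audit.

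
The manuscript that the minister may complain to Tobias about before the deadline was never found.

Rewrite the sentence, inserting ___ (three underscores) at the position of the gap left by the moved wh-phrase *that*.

'that' functions as the object of the preposition 'about'. The gap is right after 'about'.

The manuscript that the minister may complain to Tobias about ___ before the deadline was never found.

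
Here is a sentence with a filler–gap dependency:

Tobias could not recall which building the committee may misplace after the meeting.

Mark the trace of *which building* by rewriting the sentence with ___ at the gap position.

Pre-movement form: The committee may misplace which building after the meeting.
'which building' functions as the direct object of 'misplace'. The gap is right after 'misplace'.

Tobias could not recall which building the committee may misplace ___ after the meeting.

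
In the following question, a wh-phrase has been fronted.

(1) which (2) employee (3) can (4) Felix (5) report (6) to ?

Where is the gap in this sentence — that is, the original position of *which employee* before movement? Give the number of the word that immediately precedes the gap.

Pre-movement form: Felix can report to which employee.
'which employee' is the object of the preposition 'to'. Wh-movement fronts it, leaving a gap right after 'to':
Which employee can Felix report to ___?
'to' is word 6.

6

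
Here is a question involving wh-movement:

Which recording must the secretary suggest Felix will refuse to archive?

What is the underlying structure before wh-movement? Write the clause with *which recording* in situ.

The secretary must suggest Felix will refuse to archive which recording.

'which recording' functions as the direct object of 'archive'. Wh-movement fronts it, leaving a gap right after 'archive':
Which recording must the secretary suggest Felix will refuse to archive ___?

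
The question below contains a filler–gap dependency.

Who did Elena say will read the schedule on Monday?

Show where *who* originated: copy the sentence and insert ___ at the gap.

Underlying clause: Elena did say who will read the schedule on Monday.
The filler 'who' is interpreted as the subject of the clause embedded under 'say'. The gap is right after 'say'.

Who did Elena say ___ will read the schedule on Monday?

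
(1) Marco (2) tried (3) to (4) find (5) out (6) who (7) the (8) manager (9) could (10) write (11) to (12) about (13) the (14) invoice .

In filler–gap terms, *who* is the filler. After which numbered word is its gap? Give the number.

11

Underlying clause: The manager could write to who about the invoice.
'who' is the object of the preposition 'to'. Wh-movement fronts it, leaving a gap right after 'to':
Marco tried to find out who the manager could write to ___ about the invoice.
'to' is word 11.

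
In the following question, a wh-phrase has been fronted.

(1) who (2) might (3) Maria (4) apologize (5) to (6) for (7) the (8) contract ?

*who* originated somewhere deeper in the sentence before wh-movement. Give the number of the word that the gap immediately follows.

Pre-movement form: Maria might apologize to who for the contract.
'who' functions as the object of the preposition 'to'. Wh-movement fronts it, leaving a gap right after 'to':
Who might Maria apologize to ___ for the contract?
'to' is word 5.

5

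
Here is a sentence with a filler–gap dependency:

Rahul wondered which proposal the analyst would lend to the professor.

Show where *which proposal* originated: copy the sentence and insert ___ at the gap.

Before movement: The analyst would lend which proposal to the professor.
The filler 'which proposal' is interpreted as the direct object of 'lend'. The gap is right after 'lend'.

Rahul wondered which proposal the analyst would lend ___ to the professor.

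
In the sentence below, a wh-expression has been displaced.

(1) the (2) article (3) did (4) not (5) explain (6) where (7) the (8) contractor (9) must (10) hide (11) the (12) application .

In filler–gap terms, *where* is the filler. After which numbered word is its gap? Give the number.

Underlying clause: The contractor must hide the application where.
'where' functions as the locative complement of 'hide'. Wh-movement fronts it, leaving a gap right after 'application':
The article did not explain where the contractor must hide the application ___.
'application' is word 12.

12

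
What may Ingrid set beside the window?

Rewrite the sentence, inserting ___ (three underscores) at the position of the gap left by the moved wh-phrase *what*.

What may Ingrid set ___ beside the window?

Before movement: Ingrid may set what beside the window.
'what' is the direct object of 'set'. The gap is right after 'set'.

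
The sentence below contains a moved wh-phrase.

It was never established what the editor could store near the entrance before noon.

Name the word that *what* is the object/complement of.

In situ: The editor could store what near the entrance before noon.
'what' functions as the direct object of 'store'. Wh-movement fronts it, leaving a gap right after 'store':
It was never established what the editor could store ___ near the entrance before noon.

store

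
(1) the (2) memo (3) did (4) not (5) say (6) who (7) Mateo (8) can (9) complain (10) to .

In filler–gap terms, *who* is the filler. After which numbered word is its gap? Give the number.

Before movement: Mateo can complain to who.
'who' is the object of the preposition 'to'. It moves to the left edge, and the trace sits right after 'to':
The memo did not say who Mateo can complain to ___.
'to' is word 10.

10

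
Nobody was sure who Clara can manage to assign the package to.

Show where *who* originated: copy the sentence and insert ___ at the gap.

Pre-movement form: Clara can manage to assign the package to who.
'who' is the object of the preposition 'to' (recipient of 'assign'). The gap is right after 'to'.

Nobody was sure who Clara can manage to assign the package to ___.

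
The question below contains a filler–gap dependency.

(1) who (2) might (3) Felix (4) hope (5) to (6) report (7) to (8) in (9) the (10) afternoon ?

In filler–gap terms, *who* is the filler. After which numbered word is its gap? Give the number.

7

In situ: Felix might hope to report to who in the afternoon.
The filler 'who' is interpreted as the object of the preposition 'to'. Fronting leaves a gap immediately after 'to':
Who might Felix hope to report to ___ in the afternoon?
'to' is word 7.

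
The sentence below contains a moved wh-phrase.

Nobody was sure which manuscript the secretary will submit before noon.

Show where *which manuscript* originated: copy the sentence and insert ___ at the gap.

In situ: The secretary will submit which manuscript before noon.
The filler 'which manuscript' is interpreted as the direct object of 'submit'. The gap is right after 'submit'.

Nobody was sure which manuscript the secretary will submit ___ before noon.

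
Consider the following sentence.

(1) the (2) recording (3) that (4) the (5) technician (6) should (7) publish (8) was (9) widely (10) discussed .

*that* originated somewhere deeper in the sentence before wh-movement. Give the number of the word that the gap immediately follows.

'that' is the direct object of 'publish'. It moves to the left edge, and the trace sits right after 'publish':
The recording that the technician should publish ___ was widely discussed.
'publish' is word 7.

7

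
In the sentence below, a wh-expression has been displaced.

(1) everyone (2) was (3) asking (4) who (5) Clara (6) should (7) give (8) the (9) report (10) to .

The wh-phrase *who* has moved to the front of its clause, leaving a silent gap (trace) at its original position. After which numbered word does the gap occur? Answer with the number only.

Pre-movement form: Clara should give the report to who.
'who' is the object of the preposition 'to' (recipient of 'give'). Wh-movement fronts it, leaving a gap right after 'to':
Everyone was asking who Clara should give the report to ___.
'to' is word 10.

10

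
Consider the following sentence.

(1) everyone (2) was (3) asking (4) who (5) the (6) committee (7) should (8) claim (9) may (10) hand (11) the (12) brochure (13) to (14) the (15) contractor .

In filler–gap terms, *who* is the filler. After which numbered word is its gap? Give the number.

8

Underlying clause: The committee should claim who may hand the brochure to the contractor.
The filler 'who' is interpreted as the subject of the clause embedded under 'claim'. Wh-movement fronts it, leaving a gap right after 'claim':
Everyone was asking who the committee should claim ___ may hand the brochure to the contractor.
'claim' is word 8.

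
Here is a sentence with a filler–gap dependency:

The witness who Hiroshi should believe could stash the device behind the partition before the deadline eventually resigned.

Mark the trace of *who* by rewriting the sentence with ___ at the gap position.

The witness who Hiroshi should believe ___ could stash the device behind the partition before the deadline eventually resigned.

'who' functions as the subject of the clause embedded under 'believe'. The gap is right after 'believe'.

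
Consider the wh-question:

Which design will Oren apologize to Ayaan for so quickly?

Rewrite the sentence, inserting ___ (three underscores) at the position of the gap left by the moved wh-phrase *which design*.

Which design will Oren apologize to Ayaan for ___ so quickly?

Before movement: Oren will apologize to Ayaan for which design so quickly.
The filler 'which design' is interpreted as the object of the preposition 'for'. The gap is right after 'for'.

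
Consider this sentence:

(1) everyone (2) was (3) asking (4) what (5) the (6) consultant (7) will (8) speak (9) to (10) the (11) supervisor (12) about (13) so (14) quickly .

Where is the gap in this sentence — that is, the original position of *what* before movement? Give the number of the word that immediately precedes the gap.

12

In situ: The consultant will speak to the supervisor about what so quickly.
The filler 'what' is interpreted as the object of the preposition 'about'. It moves to the left edge, and the trace sits right after 'about':
Everyone was asking what the consultant will speak to the supervisor about ___ so quickly.
'about' is word 12.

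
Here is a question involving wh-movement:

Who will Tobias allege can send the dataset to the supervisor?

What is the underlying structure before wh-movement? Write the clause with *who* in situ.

Tobias will allege who can send the dataset to the supervisor.

'who' functions as the subject of the clause embedded under 'allege'. Wh-movement fronts it, leaving a gap right after 'allege':
Who will Tobias allege ___ can send the dataset to the supervisor?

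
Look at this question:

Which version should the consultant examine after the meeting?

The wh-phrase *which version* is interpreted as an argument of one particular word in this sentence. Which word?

Pre-movement form: The consultant should examine which version after the meeting.
The filler 'which version' is interpreted as the direct object of 'examine'. It moves to the left edge, and the trace sits right after 'examine':
Which version should the consultant examine ___ after the meeting?

examine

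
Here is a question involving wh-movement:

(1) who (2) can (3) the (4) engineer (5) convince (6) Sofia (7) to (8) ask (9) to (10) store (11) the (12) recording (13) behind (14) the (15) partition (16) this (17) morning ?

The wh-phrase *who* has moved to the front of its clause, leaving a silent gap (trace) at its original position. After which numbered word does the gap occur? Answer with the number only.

Before movement: The engineer can convince Sofia to ask who to store the recording behind the partition this morning.
The filler 'who' is interpreted as the direct object of 'ask'. It moves to the left edge, and the trace sits right after 'ask':
Who can the engineer convince Sofia to ask ___ to store the recording behind the partition this morning?
'ask' is word 8.

8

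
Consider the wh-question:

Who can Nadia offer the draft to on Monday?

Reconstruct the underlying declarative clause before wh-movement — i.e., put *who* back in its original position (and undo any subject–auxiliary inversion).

Nadia can offer the draft to who on Monday.

The filler 'who' is interpreted as the object of the preposition 'to' (recipient of 'offer'). Wh-movement fronts it, leaving a gap right after 'to':
Who can Nadia offer the draft to ___ on Monday?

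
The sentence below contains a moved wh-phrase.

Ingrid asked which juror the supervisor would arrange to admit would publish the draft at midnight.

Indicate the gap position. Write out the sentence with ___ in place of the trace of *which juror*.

In situ: The supervisor would arrange to admit which juror would publish the draft at midnight.
The filler 'which juror' is interpreted as the subject of the clause embedded under 'admit'. The gap is right after 'admit'.

Ingrid asked which juror the supervisor would arrange to admit ___ would publish the draft at midnight.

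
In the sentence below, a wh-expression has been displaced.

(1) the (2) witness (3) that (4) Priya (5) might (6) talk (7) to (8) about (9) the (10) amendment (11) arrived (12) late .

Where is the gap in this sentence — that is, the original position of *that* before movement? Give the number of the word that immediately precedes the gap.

'that' is the object of the preposition 'to'. Fronting leaves a gap immediately after 'to':
The witness that Priya might talk to ___ about the amendment arrived late.
'to' is word 7.

7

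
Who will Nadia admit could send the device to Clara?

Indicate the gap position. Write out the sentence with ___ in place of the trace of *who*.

Who will Nadia admit ___ could send the device to Clara?

Before movement: Nadia will admit who could send the device to Clara.
'who' functions as the subject of the clause embedded under 'admit'. The gap is right after 'admit'.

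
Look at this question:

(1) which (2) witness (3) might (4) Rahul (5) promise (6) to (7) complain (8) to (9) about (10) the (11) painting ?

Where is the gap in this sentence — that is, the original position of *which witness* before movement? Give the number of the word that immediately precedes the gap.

In situ: Rahul might promise to complain to which witness about the painting.
'which witness' functions as the object of the preposition 'to'. Wh-movement fronts it, leaving a gap right after 'to':
Which witness might Rahul promise to complain to ___ about the painting?
'to' is word 8.

8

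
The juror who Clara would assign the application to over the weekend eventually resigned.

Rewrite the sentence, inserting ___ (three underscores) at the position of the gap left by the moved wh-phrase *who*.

The filler 'who' is interpreted as the object of the preposition 'to' (recipient of 'assign'). The gap is right after 'to'.

The juror who Clara would assign the application to ___ over the weekend eventually resigned.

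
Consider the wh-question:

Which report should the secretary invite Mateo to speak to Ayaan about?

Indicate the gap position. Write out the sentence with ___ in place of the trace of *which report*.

Which report should the secretary invite Mateo to speak to Ayaan about ___?

Pre-movement form: The secretary should invite Mateo to speak to Ayaan about which report.
'which report' is the object of the preposition 'about'. The gap is right after 'about'.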